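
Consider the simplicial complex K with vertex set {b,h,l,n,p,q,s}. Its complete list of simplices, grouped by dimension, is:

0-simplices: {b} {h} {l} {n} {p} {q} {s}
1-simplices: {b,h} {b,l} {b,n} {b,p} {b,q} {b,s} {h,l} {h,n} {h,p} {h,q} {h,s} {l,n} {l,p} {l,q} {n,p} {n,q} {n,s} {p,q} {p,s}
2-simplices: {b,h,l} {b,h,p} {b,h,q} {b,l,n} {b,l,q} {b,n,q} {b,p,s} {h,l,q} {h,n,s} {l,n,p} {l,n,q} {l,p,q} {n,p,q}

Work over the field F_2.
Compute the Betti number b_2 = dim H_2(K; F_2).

n_0=7 n_1=19 n_2=13  [Z2]
∂1: piv[bh,bl,bn,bp,bq,bs] rk=6  ker:hl,hn,hp,hq,hs,ln,lp,lq,np,nq,ns,pq,ps
∂2: piv[bhl,bhp,bhq,bln,blq,bnq,bps,hns,lnp,lpq] rk=10  ker:hlq,lnq,npq
b_2=(13−10)−0=3

b_2=3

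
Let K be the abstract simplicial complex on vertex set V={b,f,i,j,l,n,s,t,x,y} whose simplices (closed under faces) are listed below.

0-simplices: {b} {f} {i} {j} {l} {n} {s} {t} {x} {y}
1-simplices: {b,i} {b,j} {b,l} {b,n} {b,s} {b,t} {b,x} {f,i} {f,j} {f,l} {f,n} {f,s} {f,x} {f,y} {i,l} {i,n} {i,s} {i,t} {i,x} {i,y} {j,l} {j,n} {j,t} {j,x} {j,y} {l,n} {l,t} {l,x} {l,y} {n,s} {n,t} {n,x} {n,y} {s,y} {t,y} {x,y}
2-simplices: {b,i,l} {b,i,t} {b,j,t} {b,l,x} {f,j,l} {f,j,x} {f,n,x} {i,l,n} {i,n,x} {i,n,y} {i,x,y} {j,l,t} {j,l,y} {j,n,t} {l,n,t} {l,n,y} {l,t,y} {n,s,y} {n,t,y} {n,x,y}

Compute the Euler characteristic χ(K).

n_0=10 n_1=36 n_2=20
χ=+10−36+20=-6

χ(K)=-6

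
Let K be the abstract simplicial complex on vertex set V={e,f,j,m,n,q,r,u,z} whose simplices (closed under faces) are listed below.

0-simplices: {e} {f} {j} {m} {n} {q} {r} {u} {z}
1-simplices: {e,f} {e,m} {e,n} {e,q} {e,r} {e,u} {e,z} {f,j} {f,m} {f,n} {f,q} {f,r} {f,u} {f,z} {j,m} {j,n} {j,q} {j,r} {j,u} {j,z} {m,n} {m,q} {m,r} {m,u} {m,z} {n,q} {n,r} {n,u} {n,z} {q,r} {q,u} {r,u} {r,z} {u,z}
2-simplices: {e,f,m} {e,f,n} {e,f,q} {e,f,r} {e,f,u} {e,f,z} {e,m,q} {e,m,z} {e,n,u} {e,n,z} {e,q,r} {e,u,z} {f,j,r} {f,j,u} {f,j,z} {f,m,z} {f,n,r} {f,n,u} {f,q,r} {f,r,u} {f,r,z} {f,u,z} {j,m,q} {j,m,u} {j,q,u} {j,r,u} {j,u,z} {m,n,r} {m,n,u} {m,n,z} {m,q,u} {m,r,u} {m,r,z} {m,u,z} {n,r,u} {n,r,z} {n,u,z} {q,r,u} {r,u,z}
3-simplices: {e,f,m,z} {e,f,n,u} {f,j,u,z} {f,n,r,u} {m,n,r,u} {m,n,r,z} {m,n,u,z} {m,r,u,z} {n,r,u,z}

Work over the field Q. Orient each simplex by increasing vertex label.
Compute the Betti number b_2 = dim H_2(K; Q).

b_2=7

n_0=9 n_1=34 n_2=39 n_3=9  [Q]
∂1: piv[ef,em,en,eq,er,eu,ez,fj] rk=8  ker:fm,fn,fq,fr,fu,fz,jm,jn,jq,jr,ju,jz,mn,mq,mr,mu,mz,nq,nr,nu,nz,qr,qu,ru,rz,uz
∂2: piv[efm,efn,efq,efr,efu,efz,emq,emz,enu,enz,eqr,euz,fjr,fju,fjz,fnr,fru,frz,jmq,jmu,jqu,mnr,mnu,mnz] rk=24  ker:fmz,fnu,fqr,fuz,jru,juz,mqu,mru,mrz,muz,nru,nrz,nuz,qru,ruz
∂3: piv[efmz,efnu,fjuz,fnru,mnru,mnrz,mnuz,mruz] rk=8  ker:nruz
b_2=(39−24)−8=7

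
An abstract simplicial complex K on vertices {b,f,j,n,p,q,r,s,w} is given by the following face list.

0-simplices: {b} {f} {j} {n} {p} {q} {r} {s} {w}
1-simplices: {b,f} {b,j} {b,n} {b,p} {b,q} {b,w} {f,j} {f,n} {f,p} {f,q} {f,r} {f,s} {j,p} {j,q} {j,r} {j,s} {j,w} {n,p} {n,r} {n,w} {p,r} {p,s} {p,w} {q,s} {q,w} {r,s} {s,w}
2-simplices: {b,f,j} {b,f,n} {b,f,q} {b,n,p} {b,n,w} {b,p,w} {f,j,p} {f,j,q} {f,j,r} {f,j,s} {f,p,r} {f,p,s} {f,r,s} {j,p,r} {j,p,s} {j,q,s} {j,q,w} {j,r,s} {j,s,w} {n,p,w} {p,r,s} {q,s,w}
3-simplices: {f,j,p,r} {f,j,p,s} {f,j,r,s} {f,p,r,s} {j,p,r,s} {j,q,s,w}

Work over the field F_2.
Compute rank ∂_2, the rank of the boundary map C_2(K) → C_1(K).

rank∂_2=16

n_0=9 n_1=27 n_2=22 n_3=6  [Z2]
∂1: piv[bf,bj,bn,bp,bq,bw,fr,fs] rk=8  ker:fj,fn,fp,fq,jp,jq,jr,js,jw,np,nr,nw,pr,ps,pw,qs,qw,rs,sw
∂2: piv[bfj,bfn,bfq,bnp,bnw,bpw,fjp,fjq,fjr,fjs,fpr,fps,frs,jqs,jqw,jsw] rk=16  ker:jpr,jps,jrs,npw,prs,qsw
∂3: piv[fjpr,fjps,fjrs,fprs,jqsw] rk=5  ker:jprs
rk∂_2=16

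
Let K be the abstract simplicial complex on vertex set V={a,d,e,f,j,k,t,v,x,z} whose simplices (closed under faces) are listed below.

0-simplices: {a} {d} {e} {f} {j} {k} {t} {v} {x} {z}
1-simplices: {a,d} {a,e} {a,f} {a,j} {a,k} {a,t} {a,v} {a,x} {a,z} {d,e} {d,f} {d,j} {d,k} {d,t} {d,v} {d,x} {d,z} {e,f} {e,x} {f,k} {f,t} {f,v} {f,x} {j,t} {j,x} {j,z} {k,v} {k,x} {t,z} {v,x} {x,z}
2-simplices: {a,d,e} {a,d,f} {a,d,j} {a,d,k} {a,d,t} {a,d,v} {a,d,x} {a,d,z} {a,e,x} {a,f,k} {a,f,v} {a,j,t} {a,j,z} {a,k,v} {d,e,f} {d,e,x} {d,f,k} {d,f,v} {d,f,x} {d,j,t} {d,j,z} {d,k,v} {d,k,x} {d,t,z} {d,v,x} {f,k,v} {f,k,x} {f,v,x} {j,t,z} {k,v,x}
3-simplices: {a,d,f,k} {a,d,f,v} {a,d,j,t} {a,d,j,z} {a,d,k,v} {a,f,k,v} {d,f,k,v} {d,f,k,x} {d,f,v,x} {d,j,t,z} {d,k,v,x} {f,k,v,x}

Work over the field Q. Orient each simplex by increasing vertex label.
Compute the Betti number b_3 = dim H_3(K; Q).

b_3=2

n_0=10 n_1=31 n_2=30 n_3=12  [Q]
∂1: piv[ad,ae,af,aj,ak,at,av,ax,az] rk=9  ker:de,df,dj,dk,dt,dv,dx,dz,ef,ex,fk,ft,fv,fx,jt,jx,jz,kv,kx,tz,vx,xz
∂2: piv[ade,adf,adj,adk,adt,adv,adx,adz,aex,afk,afv,ajt,ajz,akv,def,dfx,dkx,dtz,dvx] rk=19  ker:dex,dfk,dfv,djt,djz,dkv,fkv,fkx,fvx,jtz,kvx
∂3: piv[adfk,adfv,adjt,adjz,adkv,afkv,dfkx,dfvx,djtz,dkvx] rk=10  ker:dfkv,fkvx
b_3=(12−10)−0=2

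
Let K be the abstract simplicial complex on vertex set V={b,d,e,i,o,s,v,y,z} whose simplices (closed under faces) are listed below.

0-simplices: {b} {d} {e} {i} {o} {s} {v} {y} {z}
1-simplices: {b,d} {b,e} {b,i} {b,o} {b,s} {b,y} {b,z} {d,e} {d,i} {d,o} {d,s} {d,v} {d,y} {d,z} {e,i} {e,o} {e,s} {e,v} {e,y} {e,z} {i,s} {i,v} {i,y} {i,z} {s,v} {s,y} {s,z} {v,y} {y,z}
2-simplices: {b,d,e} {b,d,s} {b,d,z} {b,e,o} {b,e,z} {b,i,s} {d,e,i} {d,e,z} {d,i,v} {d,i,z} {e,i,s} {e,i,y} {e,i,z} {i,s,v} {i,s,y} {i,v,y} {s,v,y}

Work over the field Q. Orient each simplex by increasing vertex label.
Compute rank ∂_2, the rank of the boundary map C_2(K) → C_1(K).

n_0=9 n_1=29 n_2=17  [Q]
∂1: piv[bd,be,bi,bo,bs,by,bz,dv] rk=8  ker:de,di,do,ds,dy,dz,ei,eo,es,ev,ey,ez,is,iv,iy,iz,sv,sy,sz,vy,yz
∂2: piv[bde,bds,bdz,beo,bez,bis,dei,div,diz,eis,eiy,isv,isy,ivy] rk=14  ker:dez,eiz,svy
rk∂_2=14

rank∂_2=14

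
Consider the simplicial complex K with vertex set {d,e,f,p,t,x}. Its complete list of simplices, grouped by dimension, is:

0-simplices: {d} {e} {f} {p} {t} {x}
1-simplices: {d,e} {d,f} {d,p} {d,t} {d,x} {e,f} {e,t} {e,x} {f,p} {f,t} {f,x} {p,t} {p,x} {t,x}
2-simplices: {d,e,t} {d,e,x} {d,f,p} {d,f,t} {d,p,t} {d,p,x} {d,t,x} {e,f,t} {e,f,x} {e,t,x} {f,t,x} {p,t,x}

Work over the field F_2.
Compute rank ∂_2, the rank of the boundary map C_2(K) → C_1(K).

n_0=6 n_1=14 n_2=12  [Z2]
∂1: piv[de,df,dp,dt,dx] rk=5  ker:ef,et,ex,fp,ft,fx,pt,px,tx
∂2: piv[det,dex,dfp,dft,dpt,dpx,dtx,eft,efx] rk=9  ker:etx,ftx,ptx
rk∂_2=9

rank∂_2=9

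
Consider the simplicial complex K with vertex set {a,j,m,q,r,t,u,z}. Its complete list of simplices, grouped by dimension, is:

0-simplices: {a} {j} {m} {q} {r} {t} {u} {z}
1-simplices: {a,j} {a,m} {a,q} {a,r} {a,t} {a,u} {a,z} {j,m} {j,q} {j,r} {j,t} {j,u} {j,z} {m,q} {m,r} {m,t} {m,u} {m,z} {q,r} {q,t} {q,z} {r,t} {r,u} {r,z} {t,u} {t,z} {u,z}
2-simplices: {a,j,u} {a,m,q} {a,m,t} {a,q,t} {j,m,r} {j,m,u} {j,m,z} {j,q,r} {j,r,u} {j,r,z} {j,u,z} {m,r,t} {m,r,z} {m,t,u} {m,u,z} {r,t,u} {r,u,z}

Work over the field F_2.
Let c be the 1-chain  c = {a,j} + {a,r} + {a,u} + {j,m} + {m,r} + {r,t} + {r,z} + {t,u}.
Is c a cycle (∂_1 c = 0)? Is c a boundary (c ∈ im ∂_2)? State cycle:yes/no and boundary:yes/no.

n_0=8 n_1=27 n_2=17  [Z2]
∂1: piv[aj,am,aq,ar,at,au,az] rk=7  ker:jm,jq,jr,jt,ju,jz,mq,mr,mt,mu,mz,qr,qt,qz,rt,ru,rz,tu,tz,uz
∂2: piv[aju,amq,amt,aqt,jmr,jmu,jmz,jqr,jru,jrz,juz,mrt,mtu] rk=13  ker:mrz,muz,rtu,ruz
∂1c = {a} + {z}

cycle:no boundary:no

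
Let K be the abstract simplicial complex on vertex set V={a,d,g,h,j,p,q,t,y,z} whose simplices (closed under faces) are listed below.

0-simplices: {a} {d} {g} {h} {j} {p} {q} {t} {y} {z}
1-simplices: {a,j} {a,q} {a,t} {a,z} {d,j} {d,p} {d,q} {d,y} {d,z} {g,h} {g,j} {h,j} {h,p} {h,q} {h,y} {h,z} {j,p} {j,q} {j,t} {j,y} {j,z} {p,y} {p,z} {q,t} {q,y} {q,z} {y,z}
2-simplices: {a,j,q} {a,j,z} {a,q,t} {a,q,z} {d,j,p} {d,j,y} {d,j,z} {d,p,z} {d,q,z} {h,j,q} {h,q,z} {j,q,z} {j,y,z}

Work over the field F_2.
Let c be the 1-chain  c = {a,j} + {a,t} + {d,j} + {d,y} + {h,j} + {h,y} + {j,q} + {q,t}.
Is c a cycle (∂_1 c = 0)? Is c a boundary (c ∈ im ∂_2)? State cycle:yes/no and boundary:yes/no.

n_0=10 n_1=27 n_2=13  [Z2]
∂1: piv[aj,aq,at,az,dj,dp,dy,gh,gj] rk=9  ker:dq,dz,hj,hp,hq,hy,hz,jp,jq,jt,jy,jz,py,pz,qt,qy,qz,yz
∂2: piv[ajq,ajz,aqt,aqz,djp,djy,djz,dpz,dqz,hjq,hqz,jyz] rk=12  ker:jqz
∂1c = 0
c vs im∂2: residual ≠ 0 ⇒ not boundary

cycle:yes boundary:no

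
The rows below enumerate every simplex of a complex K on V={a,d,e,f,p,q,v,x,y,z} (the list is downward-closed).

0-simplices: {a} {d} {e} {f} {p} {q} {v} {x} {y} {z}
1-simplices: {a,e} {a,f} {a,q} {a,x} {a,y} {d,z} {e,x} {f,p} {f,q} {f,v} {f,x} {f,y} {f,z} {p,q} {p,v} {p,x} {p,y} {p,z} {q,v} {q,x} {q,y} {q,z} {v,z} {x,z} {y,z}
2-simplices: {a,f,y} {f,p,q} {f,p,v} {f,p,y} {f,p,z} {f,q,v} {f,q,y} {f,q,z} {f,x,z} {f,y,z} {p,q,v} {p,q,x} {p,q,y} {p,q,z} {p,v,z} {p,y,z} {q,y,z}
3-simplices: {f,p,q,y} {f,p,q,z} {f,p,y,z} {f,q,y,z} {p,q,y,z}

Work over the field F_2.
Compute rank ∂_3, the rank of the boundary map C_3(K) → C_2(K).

rank∂_3=4

n_0=10 n_1=25 n_2=17 n_3=5  [Z2]
∂1: piv[ae,af,aq,ax,ay,dz,fp,fv,fz] rk=9  ker:ex,fq,fx,fy,pq,pv,px,py,pz,qv,qx,qy,qz,vz,xz,yz
∂2: piv[afy,fpq,fpv,fpy,fpz,fqv,fqy,fqz,fxz,fyz,pqx,pvz] rk=12  ker:pqv,pqy,pqz,pyz,qyz
∂3: piv[fpqy,fpqz,fpyz,fqyz] rk=4  ker:pqyz
rk∂_3=4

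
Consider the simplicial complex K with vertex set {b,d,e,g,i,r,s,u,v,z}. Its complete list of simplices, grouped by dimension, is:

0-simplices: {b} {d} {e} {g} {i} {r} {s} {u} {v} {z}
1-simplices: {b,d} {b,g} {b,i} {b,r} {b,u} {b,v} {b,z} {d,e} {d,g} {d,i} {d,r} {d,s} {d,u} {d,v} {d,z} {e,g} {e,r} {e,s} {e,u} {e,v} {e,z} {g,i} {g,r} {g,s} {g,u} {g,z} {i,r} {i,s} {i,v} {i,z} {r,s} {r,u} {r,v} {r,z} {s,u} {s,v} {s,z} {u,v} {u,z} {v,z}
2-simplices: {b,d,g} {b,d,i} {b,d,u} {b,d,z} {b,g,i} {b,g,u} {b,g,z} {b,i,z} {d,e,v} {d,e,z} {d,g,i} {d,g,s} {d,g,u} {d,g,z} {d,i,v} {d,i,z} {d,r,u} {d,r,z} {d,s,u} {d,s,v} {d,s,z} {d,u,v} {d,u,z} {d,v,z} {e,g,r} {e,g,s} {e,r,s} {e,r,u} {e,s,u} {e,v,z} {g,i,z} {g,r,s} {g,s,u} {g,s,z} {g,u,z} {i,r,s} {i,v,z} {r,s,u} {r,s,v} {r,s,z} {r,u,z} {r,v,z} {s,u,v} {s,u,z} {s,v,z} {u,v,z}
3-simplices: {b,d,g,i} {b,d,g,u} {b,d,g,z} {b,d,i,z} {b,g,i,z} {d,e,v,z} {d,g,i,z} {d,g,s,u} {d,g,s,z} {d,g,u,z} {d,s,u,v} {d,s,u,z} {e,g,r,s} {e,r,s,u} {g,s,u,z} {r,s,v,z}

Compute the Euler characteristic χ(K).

χ(K)=0

n_0=10 n_1=40 n_2=46 n_3=16
χ=+10−40+46−16=0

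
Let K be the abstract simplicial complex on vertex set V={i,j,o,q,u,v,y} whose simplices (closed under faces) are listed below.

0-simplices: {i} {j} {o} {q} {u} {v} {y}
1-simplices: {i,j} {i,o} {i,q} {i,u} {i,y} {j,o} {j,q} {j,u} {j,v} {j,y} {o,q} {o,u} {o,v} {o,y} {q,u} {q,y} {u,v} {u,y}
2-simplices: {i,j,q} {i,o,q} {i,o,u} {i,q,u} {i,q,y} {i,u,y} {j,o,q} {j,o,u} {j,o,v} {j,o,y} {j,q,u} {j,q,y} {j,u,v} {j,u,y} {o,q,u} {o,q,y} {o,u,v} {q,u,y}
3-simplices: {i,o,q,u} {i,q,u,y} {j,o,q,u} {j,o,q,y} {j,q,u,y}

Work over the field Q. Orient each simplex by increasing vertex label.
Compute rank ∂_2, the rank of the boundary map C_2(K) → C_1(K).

n_0=7 n_1=18 n_2=18 n_3=5  [Q]
∂1: piv[ij,io,iq,iu,iy,jv] rk=6  ker:jo,jq,ju,jy,oq,ou,ov,oy,qu,qy,uv,uy
∂2: piv[ijq,ioq,iou,iqu,iqy,iuy,joq,jou,jov,joy,jqy,juv] rk=12  ker:jqu,juy,oqu,oqy,ouv,quy
∂3: piv[ioqu,iquy,joqu,joqy,jquy] rk=5
rk∂_2=12

rank∂_2=12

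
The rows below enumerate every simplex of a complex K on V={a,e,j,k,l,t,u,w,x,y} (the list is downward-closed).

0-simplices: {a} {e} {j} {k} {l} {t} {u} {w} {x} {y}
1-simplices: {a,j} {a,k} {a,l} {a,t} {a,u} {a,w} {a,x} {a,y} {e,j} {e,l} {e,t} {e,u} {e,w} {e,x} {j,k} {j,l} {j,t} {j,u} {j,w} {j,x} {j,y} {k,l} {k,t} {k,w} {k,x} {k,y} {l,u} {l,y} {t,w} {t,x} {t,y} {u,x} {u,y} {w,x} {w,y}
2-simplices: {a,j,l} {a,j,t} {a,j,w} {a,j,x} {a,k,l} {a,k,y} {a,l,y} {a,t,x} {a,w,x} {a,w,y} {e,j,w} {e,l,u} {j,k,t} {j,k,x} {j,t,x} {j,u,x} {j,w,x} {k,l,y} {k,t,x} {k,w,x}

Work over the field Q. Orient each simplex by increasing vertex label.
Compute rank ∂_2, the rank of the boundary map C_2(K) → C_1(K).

rank∂_2=16

n_0=10 n_1=35 n_2=20  [Q]
∂1: piv[aj,ak,al,at,au,aw,ax,ay,ej] rk=9  ker:el,et,eu,ew,ex,jk,jl,jt,ju,jw,jx,jy,kl,kt,kw,kx,ky,lu,ly,tw,tx,ty,ux,uy,wx,wy
∂2: piv[ajl,ajt,ajw,ajx,akl,aky,aly,atx,awx,awy,ejw,elu,jkt,jkx,jux,kwx] rk=16  ker:jtx,jwx,kly,ktx
rk∂_2=16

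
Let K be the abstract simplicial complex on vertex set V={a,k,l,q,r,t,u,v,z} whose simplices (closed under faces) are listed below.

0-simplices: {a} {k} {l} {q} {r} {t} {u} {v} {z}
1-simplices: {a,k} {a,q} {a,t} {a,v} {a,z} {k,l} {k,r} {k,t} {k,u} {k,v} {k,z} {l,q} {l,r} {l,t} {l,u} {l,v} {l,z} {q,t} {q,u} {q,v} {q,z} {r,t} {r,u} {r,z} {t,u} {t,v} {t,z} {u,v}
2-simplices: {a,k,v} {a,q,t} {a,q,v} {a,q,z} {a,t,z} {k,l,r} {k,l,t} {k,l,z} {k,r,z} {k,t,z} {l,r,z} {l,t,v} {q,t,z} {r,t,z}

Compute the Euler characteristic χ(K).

χ(K)=-5

n_0=9 n_1=28 n_2=14
χ=+9−28+14=-5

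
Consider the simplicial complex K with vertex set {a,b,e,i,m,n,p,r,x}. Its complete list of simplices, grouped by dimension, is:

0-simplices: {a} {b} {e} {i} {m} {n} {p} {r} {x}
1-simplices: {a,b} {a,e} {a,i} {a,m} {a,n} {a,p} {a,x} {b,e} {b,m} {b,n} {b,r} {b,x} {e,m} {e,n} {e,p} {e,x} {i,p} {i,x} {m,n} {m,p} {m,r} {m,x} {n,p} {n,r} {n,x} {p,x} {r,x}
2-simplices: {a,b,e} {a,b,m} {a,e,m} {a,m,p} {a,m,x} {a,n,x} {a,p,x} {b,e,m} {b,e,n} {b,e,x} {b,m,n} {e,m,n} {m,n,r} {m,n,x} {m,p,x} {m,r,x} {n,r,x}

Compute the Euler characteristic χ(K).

χ(K)=-1

n_0=9 n_1=27 n_2=17
χ=+9−27+17=-1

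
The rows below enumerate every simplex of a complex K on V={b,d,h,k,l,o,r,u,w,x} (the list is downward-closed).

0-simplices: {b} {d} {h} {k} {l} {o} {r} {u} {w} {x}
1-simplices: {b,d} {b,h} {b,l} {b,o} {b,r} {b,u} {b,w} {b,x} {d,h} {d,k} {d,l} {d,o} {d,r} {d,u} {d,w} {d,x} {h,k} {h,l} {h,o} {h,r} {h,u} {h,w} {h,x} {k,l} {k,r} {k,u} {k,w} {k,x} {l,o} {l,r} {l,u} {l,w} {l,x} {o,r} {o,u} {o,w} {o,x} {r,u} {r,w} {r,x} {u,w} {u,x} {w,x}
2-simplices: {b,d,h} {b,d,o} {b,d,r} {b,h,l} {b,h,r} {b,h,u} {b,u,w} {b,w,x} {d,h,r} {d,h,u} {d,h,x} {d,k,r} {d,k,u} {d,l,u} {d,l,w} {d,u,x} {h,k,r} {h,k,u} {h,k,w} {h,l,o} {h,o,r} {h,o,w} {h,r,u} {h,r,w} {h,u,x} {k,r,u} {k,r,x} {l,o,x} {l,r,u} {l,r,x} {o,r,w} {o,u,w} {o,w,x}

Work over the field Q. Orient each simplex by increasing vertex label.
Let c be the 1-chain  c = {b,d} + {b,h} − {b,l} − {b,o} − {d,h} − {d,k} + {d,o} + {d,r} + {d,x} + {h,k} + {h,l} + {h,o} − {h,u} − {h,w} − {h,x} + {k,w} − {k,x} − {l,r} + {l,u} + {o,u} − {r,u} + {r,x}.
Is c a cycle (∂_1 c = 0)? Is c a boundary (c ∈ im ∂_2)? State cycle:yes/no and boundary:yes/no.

cycle:yes boundary:no

n_0=10 n_1=43 n_2=33  [Q]
∂1: piv[bd,bh,bl,bo,br,bu,bw,bx,dk] rk=9  ker:dh,dl,do,dr,du,dw,dx,hk,hl,ho,hr,hu,hw,hx,kl,kr,ku,kw,kx,lo,lr,lu,lw,lx,or,ou,ow,ox,ru,rw,rx,uw,ux,wx
∂2: piv[bdh,bdo,bdr,bhl,bhr,bhu,buw,bwx,dhu,dhx,dkr,dku,dlu,dlw,dux,hkr,hkw,hlo,hor,how,hru,hrw,krx,lox,lru,lrx,ouw,owx] rk=28  ker:dhr,hku,hux,kru,orw
∂1c = 0
c vs im∂2: residual ≠ 0 ⇒ not boundary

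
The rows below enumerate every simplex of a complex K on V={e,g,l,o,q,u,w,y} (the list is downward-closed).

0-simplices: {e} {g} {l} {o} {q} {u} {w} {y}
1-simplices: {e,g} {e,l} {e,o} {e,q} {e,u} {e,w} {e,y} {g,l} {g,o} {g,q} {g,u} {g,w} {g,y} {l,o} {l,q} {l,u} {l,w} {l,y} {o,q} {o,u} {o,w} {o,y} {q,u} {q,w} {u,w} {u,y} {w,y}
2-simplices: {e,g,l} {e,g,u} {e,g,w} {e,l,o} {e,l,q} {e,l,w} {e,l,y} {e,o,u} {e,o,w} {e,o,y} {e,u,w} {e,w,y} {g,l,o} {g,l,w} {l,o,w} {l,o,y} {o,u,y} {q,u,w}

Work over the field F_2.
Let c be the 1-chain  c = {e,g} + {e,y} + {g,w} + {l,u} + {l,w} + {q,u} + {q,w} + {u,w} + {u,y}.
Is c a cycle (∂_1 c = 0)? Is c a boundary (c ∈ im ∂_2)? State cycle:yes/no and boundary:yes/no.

cycle:yes boundary:no

n_0=8 n_1=27 n_2=18  [Z2]
∂1: piv[eg,el,eo,eq,eu,ew,ey] rk=7  ker:gl,go,gq,gu,gw,gy,lo,lq,lu,lw,ly,oq,ou,ow,oy,qu,qw,uw,uy,wy
∂2: piv[egl,egu,egw,elo,elq,elw,ely,eou,eow,eoy,euw,ewy,glo,ouy,quw] rk=15  ker:glw,low,loy
∂1c = 0
c vs im∂2: residual ≠ 0 ⇒ not boundary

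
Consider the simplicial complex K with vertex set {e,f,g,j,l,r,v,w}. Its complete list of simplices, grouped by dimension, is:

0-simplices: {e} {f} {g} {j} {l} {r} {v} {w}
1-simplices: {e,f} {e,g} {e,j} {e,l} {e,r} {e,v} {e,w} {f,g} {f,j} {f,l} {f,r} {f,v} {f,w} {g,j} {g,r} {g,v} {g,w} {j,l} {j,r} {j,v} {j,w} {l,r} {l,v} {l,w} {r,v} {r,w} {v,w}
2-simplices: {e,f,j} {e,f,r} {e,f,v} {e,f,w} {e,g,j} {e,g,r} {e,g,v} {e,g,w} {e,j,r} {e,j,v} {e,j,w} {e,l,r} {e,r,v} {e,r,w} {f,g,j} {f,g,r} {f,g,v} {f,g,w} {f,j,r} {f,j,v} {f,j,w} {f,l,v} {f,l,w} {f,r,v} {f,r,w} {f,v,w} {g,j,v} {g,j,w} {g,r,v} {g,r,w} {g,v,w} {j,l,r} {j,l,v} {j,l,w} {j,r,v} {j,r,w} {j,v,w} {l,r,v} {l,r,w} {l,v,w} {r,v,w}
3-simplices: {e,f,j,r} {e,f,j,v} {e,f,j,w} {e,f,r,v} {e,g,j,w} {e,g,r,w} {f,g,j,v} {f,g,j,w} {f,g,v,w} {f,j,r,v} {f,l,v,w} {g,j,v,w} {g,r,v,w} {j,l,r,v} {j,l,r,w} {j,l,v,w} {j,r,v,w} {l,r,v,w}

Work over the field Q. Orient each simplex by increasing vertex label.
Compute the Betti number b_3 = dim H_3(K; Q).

n_0=8 n_1=27 n_2=41 n_3=18  [Q]
∂1: piv[ef,eg,ej,el,er,ev,ew] rk=7  ker:fg,fj,fl,fr,fv,fw,gj,gr,gv,gw,jl,jr,jv,jw,lr,lv,lw,rv,rw,vw
∂2: piv[efj,efr,efv,efw,egj,egr,egv,egw,ejr,ejv,ejw,elr,erv,erw,fgj,flv,flw,fvw,jlr,jlv] rk=20  ker:fgr,fgv,fgw,fjr,fjv,fjw,frv,frw,gjv,gjw,grv,grw,gvw,jlw,jrv,jrw,jvw,lrv,lrw,lvw,rvw
∂3: piv[efjr,efjv,efjw,efrv,egjw,egrw,fgjv,fgjw,fgvw,fjrv,flvw,gjvw,grvw,jlrv,jlrw,jlvw,jrvw] rk=17  ker:lrvw
b_3=(18−17)−0=1

b_3=1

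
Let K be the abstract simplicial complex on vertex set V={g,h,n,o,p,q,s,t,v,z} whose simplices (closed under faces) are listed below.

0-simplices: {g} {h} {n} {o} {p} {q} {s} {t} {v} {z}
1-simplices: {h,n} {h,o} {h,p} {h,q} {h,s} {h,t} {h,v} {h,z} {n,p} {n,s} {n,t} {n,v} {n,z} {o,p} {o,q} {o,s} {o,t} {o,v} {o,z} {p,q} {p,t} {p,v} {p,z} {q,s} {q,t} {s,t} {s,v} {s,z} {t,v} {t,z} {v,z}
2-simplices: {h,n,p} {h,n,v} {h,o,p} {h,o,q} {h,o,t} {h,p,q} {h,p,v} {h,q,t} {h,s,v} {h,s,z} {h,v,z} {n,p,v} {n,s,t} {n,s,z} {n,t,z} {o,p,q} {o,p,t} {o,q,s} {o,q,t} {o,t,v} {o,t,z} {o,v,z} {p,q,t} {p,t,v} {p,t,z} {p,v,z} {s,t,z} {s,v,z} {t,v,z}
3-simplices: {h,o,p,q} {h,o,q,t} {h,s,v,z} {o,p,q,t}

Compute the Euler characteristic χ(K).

χ(K)=4

n_0=10 n_1=31 n_2=29 n_3=4
χ=+10−31+29−4=4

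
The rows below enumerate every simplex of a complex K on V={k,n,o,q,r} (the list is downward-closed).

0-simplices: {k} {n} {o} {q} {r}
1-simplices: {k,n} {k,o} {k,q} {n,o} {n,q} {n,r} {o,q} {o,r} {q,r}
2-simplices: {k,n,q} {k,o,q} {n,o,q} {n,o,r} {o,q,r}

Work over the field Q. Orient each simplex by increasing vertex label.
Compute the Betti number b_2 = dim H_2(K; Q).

n_0=5 n_1=9 n_2=5  [Q]
∂1: piv[kn,ko,kq,nr] rk=4  ker:no,nq,oq,or,qr
∂2: piv[knq,koq,noq,nor,oqr] rk=5
b_2=(5−5)−0=0

b_2=0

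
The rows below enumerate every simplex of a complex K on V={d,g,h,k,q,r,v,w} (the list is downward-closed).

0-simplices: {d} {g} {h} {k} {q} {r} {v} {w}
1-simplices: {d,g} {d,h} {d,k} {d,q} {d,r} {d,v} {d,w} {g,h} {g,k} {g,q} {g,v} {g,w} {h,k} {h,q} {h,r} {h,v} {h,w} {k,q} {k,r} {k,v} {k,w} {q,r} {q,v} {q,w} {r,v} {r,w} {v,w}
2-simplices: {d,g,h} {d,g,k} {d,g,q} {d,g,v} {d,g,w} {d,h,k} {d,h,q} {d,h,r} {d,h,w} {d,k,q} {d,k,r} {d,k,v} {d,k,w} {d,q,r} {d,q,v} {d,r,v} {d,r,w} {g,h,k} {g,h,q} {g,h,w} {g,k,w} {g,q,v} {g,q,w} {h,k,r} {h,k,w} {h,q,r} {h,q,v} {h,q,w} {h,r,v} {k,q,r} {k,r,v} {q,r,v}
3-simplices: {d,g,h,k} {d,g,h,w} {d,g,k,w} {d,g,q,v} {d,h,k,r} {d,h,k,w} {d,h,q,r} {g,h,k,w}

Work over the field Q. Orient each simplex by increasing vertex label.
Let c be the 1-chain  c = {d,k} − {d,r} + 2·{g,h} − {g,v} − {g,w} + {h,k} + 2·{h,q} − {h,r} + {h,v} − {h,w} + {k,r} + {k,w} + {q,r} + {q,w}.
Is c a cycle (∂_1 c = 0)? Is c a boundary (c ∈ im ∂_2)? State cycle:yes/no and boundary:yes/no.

cycle:yes boundary:yes

n_0=8 n_1=27 n_2=32 n_3=8  [Q]
∂1: piv[dg,dh,dk,dq,dr,dv,dw] rk=7  ker:gh,gk,gq,gv,gw,hk,hq,hr,hv,hw,kq,kr,kv,kw,qr,qv,qw,rv,rw,vw
∂2: piv[dgh,dgk,dgq,dgv,dgw,dhk,dhq,dhr,dhw,dkq,dkr,dkv,dkw,dqr,dqv,drv,drw,gqw,hqv] rk=19  ker:ghk,ghq,ghw,gkw,gqv,hkr,hkw,hqr,hqw,hrv,kqr,krv,qrv
∂3: piv[dghk,dghw,dgkw,dgqv,dhkr,dhkw,dhqr] rk=7  ker:ghkw
∂1c = 0
c vs im∂2: reduces to 0 ⇒ boundary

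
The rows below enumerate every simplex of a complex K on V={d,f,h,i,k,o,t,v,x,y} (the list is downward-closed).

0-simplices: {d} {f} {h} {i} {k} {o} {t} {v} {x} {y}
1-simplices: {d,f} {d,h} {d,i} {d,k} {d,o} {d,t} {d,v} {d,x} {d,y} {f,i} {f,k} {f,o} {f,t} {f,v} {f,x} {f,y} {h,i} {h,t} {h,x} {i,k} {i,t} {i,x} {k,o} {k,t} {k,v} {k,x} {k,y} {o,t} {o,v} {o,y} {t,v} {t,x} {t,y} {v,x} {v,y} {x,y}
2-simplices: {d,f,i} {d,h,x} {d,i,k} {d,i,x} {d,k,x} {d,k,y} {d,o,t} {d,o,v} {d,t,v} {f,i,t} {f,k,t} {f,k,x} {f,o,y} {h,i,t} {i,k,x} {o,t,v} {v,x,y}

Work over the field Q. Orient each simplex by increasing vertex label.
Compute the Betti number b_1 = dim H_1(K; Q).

b_1=12

n_0=10 n_1=36 n_2=17  [Q]
∂1: piv[df,dh,di,dk,do,dt,dv,dx,dy] rk=9  ker:fi,fk,fo,ft,fv,fx,fy,hi,ht,hx,ik,it,ix,ko,kt,kv,kx,ky,ot,ov,oy,tv,tx,ty,vx,vy,xy
∂2: piv[dfi,dhx,dik,dix,dkx,dky,dot,dov,dtv,fit,fkt,fkx,foy,hit,vxy] rk=15  ker:ikx,otv
b_1=(36−9)−15=12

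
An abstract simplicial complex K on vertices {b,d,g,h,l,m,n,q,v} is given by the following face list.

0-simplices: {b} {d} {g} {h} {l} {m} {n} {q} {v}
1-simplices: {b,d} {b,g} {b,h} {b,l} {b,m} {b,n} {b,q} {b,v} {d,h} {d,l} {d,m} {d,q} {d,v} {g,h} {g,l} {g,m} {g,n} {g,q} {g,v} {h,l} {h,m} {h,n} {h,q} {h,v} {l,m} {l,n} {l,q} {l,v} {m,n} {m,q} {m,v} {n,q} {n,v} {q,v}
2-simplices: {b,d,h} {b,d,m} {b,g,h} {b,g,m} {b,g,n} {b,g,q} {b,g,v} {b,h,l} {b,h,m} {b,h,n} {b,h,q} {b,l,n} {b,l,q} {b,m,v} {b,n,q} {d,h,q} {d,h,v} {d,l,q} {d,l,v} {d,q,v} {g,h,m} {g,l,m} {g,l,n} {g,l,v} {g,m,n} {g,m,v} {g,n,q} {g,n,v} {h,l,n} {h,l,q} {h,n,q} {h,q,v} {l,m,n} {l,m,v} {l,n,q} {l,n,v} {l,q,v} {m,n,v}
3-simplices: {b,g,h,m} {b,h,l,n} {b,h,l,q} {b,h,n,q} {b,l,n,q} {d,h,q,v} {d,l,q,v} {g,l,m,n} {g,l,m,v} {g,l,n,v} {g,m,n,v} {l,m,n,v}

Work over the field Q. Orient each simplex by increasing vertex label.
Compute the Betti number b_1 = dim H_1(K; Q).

b_1=1

n_0=9 n_1=34 n_2=38 n_3=12  [Q]
∂1: piv[bd,bg,bh,bl,bm,bn,bq,bv] rk=8  ker:dh,dl,dm,dq,dv,gh,gl,gm,gn,gq,gv,hl,hm,hn,hq,hv,lm,ln,lq,lv,mn,mq,mv,nq,nv,qv
∂2: piv[bdh,bdm,bgh,bgm,bgn,bgq,bgv,bhl,bhm,bhn,bhq,bln,blq,bmv,bnq,dhq,dhv,dlq,dlv,dqv,glm,gln,glv,gmn,gnv] rk=25  ker:ghm,gmv,gnq,hln,hlq,hnq,hqv,lmn,lmv,lnq,lnv,lqv,mnv
∂3: piv[bghm,bhln,bhlq,bhnq,blnq,dhqv,dlqv,glmn,glmv,glnv,gmnv] rk=11  ker:lmnv
b_1=(34−8)−25=1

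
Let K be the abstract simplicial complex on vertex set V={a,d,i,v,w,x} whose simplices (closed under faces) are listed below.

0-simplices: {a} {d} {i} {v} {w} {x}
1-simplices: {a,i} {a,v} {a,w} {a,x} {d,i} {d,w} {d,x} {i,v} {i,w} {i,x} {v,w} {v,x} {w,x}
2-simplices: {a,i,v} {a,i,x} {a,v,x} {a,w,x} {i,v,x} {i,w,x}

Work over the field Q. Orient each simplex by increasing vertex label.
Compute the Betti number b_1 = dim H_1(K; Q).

n_0=6 n_1=13 n_2=6  [Q]
∂1: piv[ai,av,aw,ax,di] rk=5  ker:dw,dx,iv,iw,ix,vw,vx,wx
∂2: piv[aiv,aix,avx,awx,iwx] rk=5  ker:ivx
b_1=(13−5)−5=3

b_1=3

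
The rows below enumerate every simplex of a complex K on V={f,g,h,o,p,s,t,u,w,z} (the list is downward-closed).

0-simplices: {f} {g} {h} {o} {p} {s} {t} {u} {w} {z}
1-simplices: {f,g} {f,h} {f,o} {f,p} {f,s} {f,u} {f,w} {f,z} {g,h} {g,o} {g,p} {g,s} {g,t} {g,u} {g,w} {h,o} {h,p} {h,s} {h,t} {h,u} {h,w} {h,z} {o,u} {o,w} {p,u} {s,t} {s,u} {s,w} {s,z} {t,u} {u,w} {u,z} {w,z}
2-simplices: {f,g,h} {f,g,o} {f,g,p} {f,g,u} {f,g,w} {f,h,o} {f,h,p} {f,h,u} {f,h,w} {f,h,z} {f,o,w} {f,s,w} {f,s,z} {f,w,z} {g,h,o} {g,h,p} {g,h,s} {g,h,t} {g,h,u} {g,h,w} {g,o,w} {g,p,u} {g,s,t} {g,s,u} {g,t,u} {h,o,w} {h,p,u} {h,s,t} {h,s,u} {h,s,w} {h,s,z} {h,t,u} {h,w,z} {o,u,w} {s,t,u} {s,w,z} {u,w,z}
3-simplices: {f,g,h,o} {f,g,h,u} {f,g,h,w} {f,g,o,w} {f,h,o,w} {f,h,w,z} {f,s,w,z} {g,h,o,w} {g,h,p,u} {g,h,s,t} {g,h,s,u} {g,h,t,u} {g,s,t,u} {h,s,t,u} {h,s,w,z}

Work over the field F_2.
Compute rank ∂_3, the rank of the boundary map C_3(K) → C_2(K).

rank∂_3=13

n_0=10 n_1=33 n_2=37 n_3=15  [Z2]
∂1: piv[fg,fh,fo,fp,fs,fu,fw,fz,gt] rk=9  ker:gh,go,gp,gs,gu,gw,ho,hp,hs,ht,hu,hw,hz,ou,ow,pu,st,su,sw,sz,tu,uw,uz,wz
∂2: piv[fgh,fgo,fgp,fgu,fgw,fho,fhp,fhu,fhw,fhz,fow,fsw,fsz,fwz,ghs,ght,gpu,gst,gsu,gtu,hsw,ouw,uwz] rk=23  ker:gho,ghp,ghu,ghw,gow,how,hpu,hst,hsu,hsz,htu,hwz,stu,swz
∂3: piv[fgho,fghu,fghw,fgow,fhow,fhwz,fswz,ghpu,ghst,ghsu,ghtu,gstu,hswz] rk=13  ker:ghow,hstu
rk∂_3=13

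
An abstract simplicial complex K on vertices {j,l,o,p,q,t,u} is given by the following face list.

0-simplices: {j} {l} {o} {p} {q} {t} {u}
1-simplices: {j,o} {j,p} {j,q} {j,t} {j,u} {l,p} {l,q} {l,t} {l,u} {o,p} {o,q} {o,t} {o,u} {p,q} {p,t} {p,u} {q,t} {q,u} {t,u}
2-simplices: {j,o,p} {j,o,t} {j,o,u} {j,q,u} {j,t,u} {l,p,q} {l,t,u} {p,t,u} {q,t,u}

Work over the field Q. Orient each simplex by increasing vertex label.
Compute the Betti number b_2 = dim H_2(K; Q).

b_2=0

n_0=7 n_1=19 n_2=9  [Q]
∂1: piv[jo,jp,jq,jt,ju,lp] rk=6  ker:lq,lt,lu,op,oq,ot,ou,pq,pt,pu,qt,qu,tu
∂2: piv[jop,jot,jou,jqu,jtu,lpq,ltu,ptu,qtu] rk=9
b_2=(9−9)−0=0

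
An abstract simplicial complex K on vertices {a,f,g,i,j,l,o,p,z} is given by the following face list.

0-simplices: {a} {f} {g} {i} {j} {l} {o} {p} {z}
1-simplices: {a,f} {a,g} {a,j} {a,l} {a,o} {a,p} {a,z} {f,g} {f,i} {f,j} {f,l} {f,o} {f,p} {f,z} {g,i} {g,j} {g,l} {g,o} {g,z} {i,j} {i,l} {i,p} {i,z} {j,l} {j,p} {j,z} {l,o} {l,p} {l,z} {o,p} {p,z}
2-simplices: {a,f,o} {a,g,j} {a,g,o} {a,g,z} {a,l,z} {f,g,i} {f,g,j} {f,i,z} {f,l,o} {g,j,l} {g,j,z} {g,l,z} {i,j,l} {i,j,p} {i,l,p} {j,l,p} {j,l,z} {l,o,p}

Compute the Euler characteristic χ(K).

n_0=9 n_1=31 n_2=18
χ=+9−31+18=-4

χ(K)=-4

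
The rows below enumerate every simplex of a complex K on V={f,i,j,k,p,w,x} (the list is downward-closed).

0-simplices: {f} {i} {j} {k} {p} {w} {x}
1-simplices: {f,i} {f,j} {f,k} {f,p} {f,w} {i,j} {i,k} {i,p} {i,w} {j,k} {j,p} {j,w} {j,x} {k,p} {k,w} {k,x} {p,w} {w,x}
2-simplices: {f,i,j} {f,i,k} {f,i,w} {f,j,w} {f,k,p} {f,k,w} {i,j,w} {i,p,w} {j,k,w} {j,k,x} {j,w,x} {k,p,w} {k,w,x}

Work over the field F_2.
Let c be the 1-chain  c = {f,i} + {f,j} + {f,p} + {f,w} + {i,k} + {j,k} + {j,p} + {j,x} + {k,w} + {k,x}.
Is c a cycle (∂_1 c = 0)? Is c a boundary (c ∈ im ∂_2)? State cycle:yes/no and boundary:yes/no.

n_0=7 n_1=18 n_2=13  [Z2]
∂1: piv[fi,fj,fk,fp,fw,jx] rk=6  ker:ij,ik,ip,iw,jk,jp,jw,kp,kw,kx,pw,wx
∂2: piv[fij,fik,fiw,fjw,fkp,fkw,ipw,jkw,jkx,jwx,kpw] rk=11  ker:ijw,kwx
∂1c = 0
c vs im∂2: residual ≠ 0 ⇒ not boundary

cycle:yes boundary:no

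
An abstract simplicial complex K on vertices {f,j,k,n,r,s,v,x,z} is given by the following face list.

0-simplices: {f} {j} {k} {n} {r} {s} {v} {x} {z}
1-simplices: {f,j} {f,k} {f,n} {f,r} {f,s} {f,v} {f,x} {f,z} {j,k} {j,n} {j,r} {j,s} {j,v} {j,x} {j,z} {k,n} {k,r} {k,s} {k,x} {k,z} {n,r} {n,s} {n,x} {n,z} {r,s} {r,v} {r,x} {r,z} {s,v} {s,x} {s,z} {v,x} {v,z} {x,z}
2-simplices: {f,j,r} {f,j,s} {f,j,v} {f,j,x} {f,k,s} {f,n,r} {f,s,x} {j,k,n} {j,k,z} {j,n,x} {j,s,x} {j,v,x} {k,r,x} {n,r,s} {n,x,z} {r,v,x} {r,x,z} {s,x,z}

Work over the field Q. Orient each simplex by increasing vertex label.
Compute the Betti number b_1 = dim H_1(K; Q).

b_1=9

n_0=9 n_1=34 n_2=18  [Q]
∂1: piv[fj,fk,fn,fr,fs,fv,fx,fz] rk=8  ker:jk,jn,jr,js,jv,jx,jz,kn,kr,ks,kx,kz,nr,ns,nx,nz,rs,rv,rx,rz,sv,sx,sz,vx,vz,xz
∂2: piv[fjr,fjs,fjv,fjx,fks,fnr,fsx,jkn,jkz,jnx,jvx,krx,nrs,nxz,rvx,rxz,sxz] rk=17  ker:jsx
b_1=(34−8)−17=9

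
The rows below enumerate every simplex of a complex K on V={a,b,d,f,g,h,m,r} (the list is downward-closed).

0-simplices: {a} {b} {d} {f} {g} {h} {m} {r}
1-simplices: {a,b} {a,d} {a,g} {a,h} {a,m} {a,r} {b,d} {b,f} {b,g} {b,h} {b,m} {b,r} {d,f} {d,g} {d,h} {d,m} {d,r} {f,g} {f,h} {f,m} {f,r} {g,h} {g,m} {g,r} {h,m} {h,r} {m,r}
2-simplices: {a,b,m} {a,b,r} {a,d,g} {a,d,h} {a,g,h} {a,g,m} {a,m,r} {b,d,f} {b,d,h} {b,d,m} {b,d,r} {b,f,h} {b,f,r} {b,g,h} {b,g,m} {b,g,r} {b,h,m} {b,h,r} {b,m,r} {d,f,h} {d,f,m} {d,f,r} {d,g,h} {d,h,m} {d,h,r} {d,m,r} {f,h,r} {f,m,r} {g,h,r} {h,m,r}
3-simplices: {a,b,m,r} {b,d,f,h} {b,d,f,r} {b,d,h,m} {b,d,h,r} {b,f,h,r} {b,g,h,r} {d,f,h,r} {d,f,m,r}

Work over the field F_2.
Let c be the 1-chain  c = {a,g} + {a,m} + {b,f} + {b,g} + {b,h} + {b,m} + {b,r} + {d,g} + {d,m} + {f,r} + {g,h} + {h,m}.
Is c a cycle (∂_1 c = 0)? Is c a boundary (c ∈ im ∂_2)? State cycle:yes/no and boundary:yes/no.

cycle:no boundary:no

n_0=8 n_1=27 n_2=30 n_3=9  [Z2]
∂1: piv[ab,ad,ag,ah,am,ar,bf] rk=7  ker:bd,bg,bh,bm,br,df,dg,dh,dm,dr,fg,fh,fm,fr,gh,gm,gr,hm,hr,mr
∂2: piv[abm,abr,adg,adh,agh,agm,amr,bdf,bdh,bdm,bdr,bfh,bfr,bgh,bgm,bgr,bhm,bhr,dfm] rk=19  ker:bmr,dfh,dfr,dgh,dhm,dhr,dmr,fhr,fmr,ghr,hmr
∂3: piv[abmr,bdfh,bdfr,bdhm,bdhr,bfhr,bghr,dfmr] rk=8  ker:dfhr
∂1c = {b} + {h}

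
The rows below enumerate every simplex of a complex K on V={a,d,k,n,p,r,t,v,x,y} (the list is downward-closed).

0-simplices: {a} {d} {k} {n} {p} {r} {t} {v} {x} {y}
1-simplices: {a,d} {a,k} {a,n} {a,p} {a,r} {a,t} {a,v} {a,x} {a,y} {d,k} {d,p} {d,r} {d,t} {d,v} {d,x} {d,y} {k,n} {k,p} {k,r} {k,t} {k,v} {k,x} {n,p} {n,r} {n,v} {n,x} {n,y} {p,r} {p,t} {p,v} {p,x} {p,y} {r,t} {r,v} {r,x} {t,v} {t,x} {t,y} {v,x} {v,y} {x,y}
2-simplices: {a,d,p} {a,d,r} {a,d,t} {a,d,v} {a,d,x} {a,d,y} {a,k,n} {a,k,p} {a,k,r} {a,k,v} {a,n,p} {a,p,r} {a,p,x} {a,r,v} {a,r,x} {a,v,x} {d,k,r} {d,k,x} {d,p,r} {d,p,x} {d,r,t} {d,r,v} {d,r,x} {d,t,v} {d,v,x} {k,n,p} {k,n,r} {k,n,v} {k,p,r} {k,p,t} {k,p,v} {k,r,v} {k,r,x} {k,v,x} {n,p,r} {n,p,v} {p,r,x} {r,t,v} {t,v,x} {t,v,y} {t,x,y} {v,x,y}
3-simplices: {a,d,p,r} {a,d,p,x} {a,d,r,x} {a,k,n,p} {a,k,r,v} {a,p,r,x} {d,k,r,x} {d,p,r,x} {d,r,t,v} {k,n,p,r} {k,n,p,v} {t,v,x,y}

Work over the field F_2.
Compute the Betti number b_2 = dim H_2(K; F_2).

n_0=10 n_1=41 n_2=42 n_3=12  [Z2]
∂1: piv[ad,ak,an,ap,ar,at,av,ax,ay] rk=9  ker:dk,dp,dr,dt,dv,dx,dy,kn,kp,kr,kt,kv,kx,np,nr,nv,nx,ny,pr,pt,pv,px,py,rt,rv,rx,tv,tx,ty,vx,vy,xy
∂2: piv[adp,adr,adt,adv,adx,ady,akn,akp,akr,akv,anp,apr,apx,arv,arx,avx,dkr,dkx,drt,dtv,knr,knv,kpt,kpv,tvx,tvy,txy] rk=27  ker:dpr,dpx,drv,drx,dvx,knp,kpr,krv,krx,kvx,npr,npv,prx,rtv,vxy
∂3: piv[adpr,adpx,adrx,aknp,akrv,aprx,dkrx,drtv,knpr,knpv,tvxy] rk=11  ker:dprx
b_2=(42−27)−11=4

b_2=4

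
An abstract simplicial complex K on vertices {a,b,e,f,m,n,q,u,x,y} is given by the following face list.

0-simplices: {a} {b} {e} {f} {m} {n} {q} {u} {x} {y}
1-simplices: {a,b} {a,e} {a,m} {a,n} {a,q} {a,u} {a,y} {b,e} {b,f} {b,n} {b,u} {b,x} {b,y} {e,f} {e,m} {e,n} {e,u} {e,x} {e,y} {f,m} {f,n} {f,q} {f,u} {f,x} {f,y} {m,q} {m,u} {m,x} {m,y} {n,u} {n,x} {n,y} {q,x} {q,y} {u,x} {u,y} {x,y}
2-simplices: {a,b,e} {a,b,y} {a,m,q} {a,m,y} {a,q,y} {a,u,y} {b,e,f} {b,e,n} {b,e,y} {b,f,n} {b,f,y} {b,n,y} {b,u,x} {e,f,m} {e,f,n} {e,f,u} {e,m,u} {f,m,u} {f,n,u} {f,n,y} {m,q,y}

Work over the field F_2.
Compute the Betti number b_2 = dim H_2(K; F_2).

b_2=4

n_0=10 n_1=37 n_2=21  [Z2]
∂1: piv[ab,ae,am,an,aq,au,ay,bf,bx] rk=9  ker:be,bn,bu,by,ef,em,en,eu,ex,ey,fm,fn,fq,fu,fx,fy,mq,mu,mx,my,nu,nx,ny,qx,qy,ux,uy,xy
∂2: piv[abe,aby,amq,amy,aqy,auy,bef,ben,bey,bfn,bfy,bny,bux,efm,efu,emu,fnu] rk=17  ker:efn,fmu,fny,mqy
b_2=(21−17)−0=4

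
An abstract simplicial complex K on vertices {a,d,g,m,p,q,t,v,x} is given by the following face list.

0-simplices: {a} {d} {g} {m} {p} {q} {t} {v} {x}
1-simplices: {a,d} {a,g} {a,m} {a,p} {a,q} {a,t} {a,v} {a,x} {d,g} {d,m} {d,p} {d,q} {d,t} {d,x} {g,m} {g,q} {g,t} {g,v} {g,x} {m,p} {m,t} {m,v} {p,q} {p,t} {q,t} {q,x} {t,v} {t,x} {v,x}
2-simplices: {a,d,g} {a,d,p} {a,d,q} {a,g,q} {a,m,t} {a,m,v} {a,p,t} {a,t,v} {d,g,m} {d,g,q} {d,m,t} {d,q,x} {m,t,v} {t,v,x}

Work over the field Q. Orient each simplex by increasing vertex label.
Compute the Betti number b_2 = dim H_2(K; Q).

n_0=9 n_1=29 n_2=14  [Q]
∂1: piv[ad,ag,am,ap,aq,at,av,ax] rk=8  ker:dg,dm,dp,dq,dt,dx,gm,gq,gt,gv,gx,mp,mt,mv,pq,pt,qt,qx,tv,tx,vx
∂2: piv[adg,adp,adq,agq,amt,amv,apt,atv,dgm,dmt,dqx,tvx] rk=12  ker:dgq,mtv
b_2=(14−12)−0=2

b_2=2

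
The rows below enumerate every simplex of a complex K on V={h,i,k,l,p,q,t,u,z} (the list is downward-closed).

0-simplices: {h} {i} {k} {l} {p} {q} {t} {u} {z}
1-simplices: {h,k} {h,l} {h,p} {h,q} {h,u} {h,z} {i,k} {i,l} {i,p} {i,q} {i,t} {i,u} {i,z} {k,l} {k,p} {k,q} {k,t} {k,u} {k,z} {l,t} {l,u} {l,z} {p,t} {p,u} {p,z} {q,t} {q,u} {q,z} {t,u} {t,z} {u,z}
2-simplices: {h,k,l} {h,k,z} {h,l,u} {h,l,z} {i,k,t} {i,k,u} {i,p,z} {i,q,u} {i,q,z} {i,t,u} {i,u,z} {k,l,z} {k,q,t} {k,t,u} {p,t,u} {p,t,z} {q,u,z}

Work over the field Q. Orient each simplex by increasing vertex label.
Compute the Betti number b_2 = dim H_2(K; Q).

b_2=3

n_0=9 n_1=31 n_2=17  [Q]
∂1: piv[hk,hl,hp,hq,hu,hz,ik,it] rk=8  ker:il,ip,iq,iu,iz,kl,kp,kq,kt,ku,kz,lt,lu,lz,pt,pu,pz,qt,qu,qz,tu,tz,uz
∂2: piv[hkl,hkz,hlu,hlz,ikt,iku,ipz,iqu,iqz,itu,iuz,kqt,ptu,ptz] rk=14  ker:klz,ktu,quz
b_2=(17−14)−0=3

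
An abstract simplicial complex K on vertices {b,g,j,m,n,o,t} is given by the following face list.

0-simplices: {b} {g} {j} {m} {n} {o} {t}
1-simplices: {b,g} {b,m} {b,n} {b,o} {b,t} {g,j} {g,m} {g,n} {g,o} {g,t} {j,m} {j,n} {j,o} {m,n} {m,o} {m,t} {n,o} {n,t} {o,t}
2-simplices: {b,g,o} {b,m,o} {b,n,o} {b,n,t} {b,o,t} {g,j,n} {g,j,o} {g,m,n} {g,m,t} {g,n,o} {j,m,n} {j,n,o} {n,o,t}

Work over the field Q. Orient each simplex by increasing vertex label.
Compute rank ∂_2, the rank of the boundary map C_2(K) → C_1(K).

rank∂_2=11

n_0=7 n_1=19 n_2=13  [Q]
∂1: piv[bg,bm,bn,bo,bt,gj] rk=6  ker:gm,gn,go,gt,jm,jn,jo,mn,mo,mt,no,nt,ot
∂2: piv[bgo,bmo,bno,bnt,bot,gjn,gjo,gmn,gmt,gno,jmn] rk=11  ker:jno,not
rk∂_2=11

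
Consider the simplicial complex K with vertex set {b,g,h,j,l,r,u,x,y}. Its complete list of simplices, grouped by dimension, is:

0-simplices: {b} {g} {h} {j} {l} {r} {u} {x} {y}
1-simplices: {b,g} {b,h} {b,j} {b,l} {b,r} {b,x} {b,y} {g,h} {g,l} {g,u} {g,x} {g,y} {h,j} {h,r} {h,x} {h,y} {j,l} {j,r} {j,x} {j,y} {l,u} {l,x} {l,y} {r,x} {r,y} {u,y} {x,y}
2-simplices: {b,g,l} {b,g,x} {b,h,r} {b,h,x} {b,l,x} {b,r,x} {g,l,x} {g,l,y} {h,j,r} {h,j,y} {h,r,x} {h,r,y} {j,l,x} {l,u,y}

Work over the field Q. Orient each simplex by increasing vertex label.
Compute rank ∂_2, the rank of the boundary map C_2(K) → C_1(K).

n_0=9 n_1=27 n_2=14  [Q]
∂1: piv[bg,bh,bj,bl,br,bx,by,gu] rk=8  ker:gh,gl,gx,gy,hj,hr,hx,hy,jl,jr,jx,jy,lu,lx,ly,rx,ry,uy,xy
∂2: piv[bgl,bgx,bhr,bhx,blx,brx,gly,hjr,hjy,hry,jlx,luy] rk=12  ker:glx,hrx
rk∂_2=12

rank∂_2=12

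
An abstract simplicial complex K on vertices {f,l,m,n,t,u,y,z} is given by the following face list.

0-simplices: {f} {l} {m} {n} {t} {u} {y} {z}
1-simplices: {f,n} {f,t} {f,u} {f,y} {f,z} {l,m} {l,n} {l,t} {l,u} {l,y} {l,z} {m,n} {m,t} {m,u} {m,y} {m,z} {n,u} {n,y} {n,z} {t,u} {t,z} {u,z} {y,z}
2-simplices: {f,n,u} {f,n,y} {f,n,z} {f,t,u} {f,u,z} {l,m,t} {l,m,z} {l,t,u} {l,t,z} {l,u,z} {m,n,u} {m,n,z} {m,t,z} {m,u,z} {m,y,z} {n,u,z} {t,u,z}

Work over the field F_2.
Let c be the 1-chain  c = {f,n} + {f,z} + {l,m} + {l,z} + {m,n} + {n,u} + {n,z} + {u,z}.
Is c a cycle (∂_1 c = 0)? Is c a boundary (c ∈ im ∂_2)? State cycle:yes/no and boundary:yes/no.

n_0=8 n_1=23 n_2=17  [Z2]
∂1: piv[fn,ft,fu,fy,fz,lm,ln] rk=7  ker:lt,lu,ly,lz,mn,mt,mu,my,mz,nu,ny,nz,tu,tz,uz,yz
∂2: piv[fnu,fny,fnz,ftu,fuz,lmt,lmz,ltu,ltz,luz,mnu,mnz,myz] rk=13  ker:mtz,muz,nuz,tuz
∂1c = 0
c vs im∂2: reduces to 0 ⇒ boundary

cycle:yes boundary:yes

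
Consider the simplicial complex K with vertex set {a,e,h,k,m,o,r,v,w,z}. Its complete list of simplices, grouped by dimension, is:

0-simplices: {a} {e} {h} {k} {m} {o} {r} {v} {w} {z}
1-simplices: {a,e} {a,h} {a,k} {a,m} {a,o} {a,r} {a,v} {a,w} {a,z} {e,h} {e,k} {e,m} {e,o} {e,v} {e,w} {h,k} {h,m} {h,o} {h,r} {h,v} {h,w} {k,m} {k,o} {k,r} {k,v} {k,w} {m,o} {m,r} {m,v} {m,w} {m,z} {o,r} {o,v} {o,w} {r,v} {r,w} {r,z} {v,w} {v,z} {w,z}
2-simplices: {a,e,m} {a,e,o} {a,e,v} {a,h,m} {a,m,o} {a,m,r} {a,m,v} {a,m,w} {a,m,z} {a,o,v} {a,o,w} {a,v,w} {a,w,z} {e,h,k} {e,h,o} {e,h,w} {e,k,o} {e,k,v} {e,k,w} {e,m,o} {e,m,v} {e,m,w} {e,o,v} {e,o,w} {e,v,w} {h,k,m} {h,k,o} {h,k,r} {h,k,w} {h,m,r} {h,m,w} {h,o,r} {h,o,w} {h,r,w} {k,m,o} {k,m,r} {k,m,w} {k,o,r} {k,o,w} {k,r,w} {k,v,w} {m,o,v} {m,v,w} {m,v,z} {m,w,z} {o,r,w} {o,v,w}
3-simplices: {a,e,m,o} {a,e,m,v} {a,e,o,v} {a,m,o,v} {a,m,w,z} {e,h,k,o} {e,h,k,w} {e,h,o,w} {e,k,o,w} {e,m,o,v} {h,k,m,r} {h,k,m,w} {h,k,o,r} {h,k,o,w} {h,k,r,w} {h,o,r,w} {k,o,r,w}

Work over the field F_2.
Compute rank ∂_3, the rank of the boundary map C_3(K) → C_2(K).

rank∂_3=14

n_0=10 n_1=40 n_2=47 n_3=17  [Z2]
∂1: piv[ae,ah,ak,am,ao,ar,av,aw,az] rk=9  ker:eh,ek,em,eo,ev,ew,hk,hm,ho,hr,hv,hw,km,ko,kr,kv,kw,mo,mr,mv,mw,mz,or,ov,ow,rv,rw,rz,vw,vz,wz
∂2: piv[aem,aeo,aev,ahm,amo,amr,amv,amw,amz,aov,aow,avw,awz,ehk,eho,ehw,eko,ekv,ekw,emw,hkm,hkr,hmr,hmw,hor,hrw,mvz] rk=27  ker:emo,emv,eov,eow,evw,hko,hkw,how,kmo,kmr,kmw,kor,kow,krw,kvw,mov,mvw,mwz,orw,ovw
∂3: piv[aemo,aemv,aeov,amov,amwz,ehko,ehkw,ehow,ekow,hkmr,hkmw,hkor,hkrw,horw] rk=14  ker:emov,hkow,korw
rk∂_3=14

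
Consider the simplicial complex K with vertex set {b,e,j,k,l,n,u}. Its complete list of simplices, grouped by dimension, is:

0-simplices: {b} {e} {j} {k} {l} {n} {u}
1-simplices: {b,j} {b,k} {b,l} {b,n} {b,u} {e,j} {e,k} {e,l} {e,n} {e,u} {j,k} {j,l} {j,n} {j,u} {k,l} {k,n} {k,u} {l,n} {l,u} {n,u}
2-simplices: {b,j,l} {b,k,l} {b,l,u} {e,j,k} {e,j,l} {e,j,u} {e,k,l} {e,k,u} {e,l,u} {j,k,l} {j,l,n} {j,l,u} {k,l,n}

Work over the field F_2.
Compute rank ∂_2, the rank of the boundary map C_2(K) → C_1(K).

rank∂_2=11

n_0=7 n_1=20 n_2=13  [Z2]
∂1: piv[bj,bk,bl,bn,bu,ej] rk=6  ker:ek,el,en,eu,jk,jl,jn,ju,kl,kn,ku,ln,lu,nu
∂2: piv[bjl,bkl,blu,ejk,ejl,eju,ekl,eku,elu,jln,kln] rk=11  ker:jkl,jlu
rk∂_2=11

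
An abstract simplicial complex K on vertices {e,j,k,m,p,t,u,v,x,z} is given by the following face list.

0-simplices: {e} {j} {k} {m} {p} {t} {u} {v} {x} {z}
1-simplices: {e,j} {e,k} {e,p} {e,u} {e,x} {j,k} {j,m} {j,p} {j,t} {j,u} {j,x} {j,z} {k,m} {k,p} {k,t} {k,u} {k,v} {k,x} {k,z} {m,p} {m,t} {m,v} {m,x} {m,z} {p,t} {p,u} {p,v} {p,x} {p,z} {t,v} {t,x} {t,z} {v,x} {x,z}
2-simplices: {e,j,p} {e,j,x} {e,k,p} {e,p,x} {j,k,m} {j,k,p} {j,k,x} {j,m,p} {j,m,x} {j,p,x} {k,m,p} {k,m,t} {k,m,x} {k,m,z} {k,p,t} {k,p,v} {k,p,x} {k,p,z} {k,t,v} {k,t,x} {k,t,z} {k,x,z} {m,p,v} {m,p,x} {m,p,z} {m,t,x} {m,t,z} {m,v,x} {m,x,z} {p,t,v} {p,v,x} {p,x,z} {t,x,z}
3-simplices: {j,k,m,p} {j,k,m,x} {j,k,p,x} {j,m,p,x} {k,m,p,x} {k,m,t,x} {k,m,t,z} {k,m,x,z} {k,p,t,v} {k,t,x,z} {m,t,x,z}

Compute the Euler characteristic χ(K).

n_0=10 n_1=34 n_2=33 n_3=11
χ=+10−34+33−11=-2

χ(K)=-2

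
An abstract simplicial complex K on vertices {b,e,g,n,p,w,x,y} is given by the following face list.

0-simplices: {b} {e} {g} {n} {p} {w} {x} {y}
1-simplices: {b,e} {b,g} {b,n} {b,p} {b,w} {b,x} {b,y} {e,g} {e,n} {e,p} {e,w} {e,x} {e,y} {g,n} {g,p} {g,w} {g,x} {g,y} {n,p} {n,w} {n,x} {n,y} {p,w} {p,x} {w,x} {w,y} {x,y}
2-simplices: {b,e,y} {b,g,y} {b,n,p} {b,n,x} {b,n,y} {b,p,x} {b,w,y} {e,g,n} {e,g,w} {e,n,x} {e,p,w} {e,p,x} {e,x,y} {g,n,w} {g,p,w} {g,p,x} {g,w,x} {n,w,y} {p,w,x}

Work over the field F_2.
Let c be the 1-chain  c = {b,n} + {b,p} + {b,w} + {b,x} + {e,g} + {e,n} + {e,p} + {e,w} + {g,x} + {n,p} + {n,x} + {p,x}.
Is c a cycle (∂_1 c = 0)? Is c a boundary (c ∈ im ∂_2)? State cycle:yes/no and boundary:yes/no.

cycle:yes boundary:yes

n_0=8 n_1=27 n_2=19  [Z2]
∂1: piv[be,bg,bn,bp,bw,bx,by] rk=7  ker:eg,en,ep,ew,ex,ey,gn,gp,gw,gx,gy,np,nw,nx,ny,pw,px,wx,wy,xy
∂2: piv[bey,bgy,bnp,bnx,bny,bpx,bwy,egn,egw,enx,epw,epx,exy,gnw,gpw,gpx,gwx,nwy] rk=18  ker:pwx
∂1c = 0
c vs im∂2: reduces to 0 ⇒ boundary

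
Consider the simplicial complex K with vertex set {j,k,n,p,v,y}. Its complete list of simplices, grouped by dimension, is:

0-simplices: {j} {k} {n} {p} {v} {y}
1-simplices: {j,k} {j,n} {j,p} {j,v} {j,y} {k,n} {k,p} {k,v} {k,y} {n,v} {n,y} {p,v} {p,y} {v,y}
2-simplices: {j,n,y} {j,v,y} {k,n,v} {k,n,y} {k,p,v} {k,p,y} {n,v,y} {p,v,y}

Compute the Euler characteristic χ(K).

n_0=6 n_1=14 n_2=8
χ=+6−14+8=0

χ(K)=0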